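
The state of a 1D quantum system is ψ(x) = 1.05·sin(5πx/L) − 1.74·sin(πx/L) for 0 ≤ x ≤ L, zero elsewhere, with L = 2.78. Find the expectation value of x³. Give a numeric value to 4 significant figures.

⟨x³⟩ = ∫ x³·|ψ|² dx / ∫|ψ|² dx (integrals over the domain).
On 0 ≤ x ≤ L (j ≠ l): ∫sin²(jπx/L) dx = L/2, ∫sin(jπx/L)·sin(lπx/L) dx = 0; diagonal moments ∫x·sin²(jπx/L) dx = L²/4, ∫x²·sin²(jπx/L) dx = L³·(1/6 − 1/(4j²π²)); cross terms ∫x·sin(jπx/L)·sin(lπx/L) dx = 0 for j + l even and −4jlL²/(π²(j² − l²)²) for j + l odd, ∫x²·sin(jπx/L)·sin(lπx/L) dx = (−1)^(j+l)·4jlL³/(π²(j² − l²)²); higher powers the same way via product-to-sum and parts.
State is unnormalized: ∫|ψ|² dx = 5.7408, and ∫ψ*·x³·ψ dx = 22.713, so ⟨x³⟩ = 22.713 / 5.7408.
⟨x³⟩ = 3.9564.

3.956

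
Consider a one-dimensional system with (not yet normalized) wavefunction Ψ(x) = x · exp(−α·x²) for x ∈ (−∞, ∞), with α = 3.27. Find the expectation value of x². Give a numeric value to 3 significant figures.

⟨x²⟩ = ∫ x²·|Ψ|² dx / ∫|Ψ|² dx (integrals over the domain).
Expand each integrand as polynomial × e^(−2αx²) and use ∫x^(2j)·e^(−2αx²) dx = (2j−1)!!/(4α)^j · √(π/(2α)), odd powers → 0; here √(π/(2α)) = 0.69308.
State is unnormalized: ∫|Ψ|² dx = 0.052988, and ∫Ψ*·x²·Ψ dx = 0.012153, so ⟨x²⟩ = 0.012153 / 0.052988.
⟨x²⟩ = 0.22936.

0.229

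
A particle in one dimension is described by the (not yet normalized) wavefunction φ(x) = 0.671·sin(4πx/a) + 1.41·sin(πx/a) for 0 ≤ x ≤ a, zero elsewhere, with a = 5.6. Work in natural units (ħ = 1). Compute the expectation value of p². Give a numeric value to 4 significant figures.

p² φ = −ħ² d²φ/dx²; ⟨p²⟩ = −ħ² ∫ φ*·φ'' dx / ∫|φ|² dx.
d²/dx² sin(jπx/a) = −(jπ/a)²·sin(jπx/a); on 0 ≤ x ≤ a, ∫sin²(jπx/a) dx = a/2 and ∫sin(jπx/a)·sin(lπx/a) dx = 0 for j ≠ l, so only diagonal terms survive in ∫|φ|² and ∫φ·φ″; ∫φ·φ′ dx = [φ²/2] between the walls = 0.
State is unnormalized: ∫|φ|² dx = 6.8274, and ∫φ*·(−ħ² φ'') dx = 8.1001, so ⟨p²⟩ = 8.1001 / 6.8274.
⟨p²⟩ = 1.1864.

1.186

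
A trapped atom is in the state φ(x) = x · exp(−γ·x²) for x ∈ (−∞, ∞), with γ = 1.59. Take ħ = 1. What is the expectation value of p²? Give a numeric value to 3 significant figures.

4.77

p² φ = −ħ² d²φ/dx²; ⟨p²⟩ = −ħ² ∫ φ*·φ'' dx / ∫|φ|² dx.
Expand each integrand as polynomial × e^(−2γx²) and use ∫x^(2j)·e^(−2γx²) dx = (2j−1)!!/(4γ)^j · √(π/(2γ)), odd powers → 0; here √(π/(2γ)) = 0.99394. Differentiate with the product rule, d/dx e^(−γx²) = −2γx·e^(−γx²).
State is unnormalized: ∫|φ|² dx = 0.15628, and ∫φ*·(−ħ² φ'') dx = 0.74546, so ⟨p²⟩ = 0.74546 / 0.15628.
⟨p²⟩ = 4.7700.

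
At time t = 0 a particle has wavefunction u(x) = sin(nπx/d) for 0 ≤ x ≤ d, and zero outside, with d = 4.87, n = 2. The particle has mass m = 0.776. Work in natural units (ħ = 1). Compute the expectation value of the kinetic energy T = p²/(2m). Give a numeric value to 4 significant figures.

1.073

T = −(ħ²/2m) d²/dx², so ⟨T⟩ = −(ħ²/2m) ∫ u*·u'' dx / ∫|u|² dx; with m = 0.776.
d/dx sin(nπx/d) = (nπ/d)·cos(nπx/d) and d²/dx² sin(nπx/d) = −(nπ/d)²·sin(nπx/d); on 0 ≤ x ≤ d, ∫sin²(nπx/d) dx = d/2 and ∫sin(nπx/d)·cos(nπx/d) dx = 0.
State is unnormalized: ∫|u|² dx = 2.4350, and ∫u*·(−ħ²/2m · u'') dx = 2.6116, so ⟨T⟩ = 2.6116 / 2.4350.
⟨T⟩ = 1.0725.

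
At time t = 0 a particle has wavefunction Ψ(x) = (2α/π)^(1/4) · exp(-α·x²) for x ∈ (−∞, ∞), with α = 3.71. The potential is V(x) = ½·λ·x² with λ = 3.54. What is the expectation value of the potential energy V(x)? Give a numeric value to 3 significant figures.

⟨V⟩ = ∫ V(x)·|Ψ|² dx.
Gaussian moments: ∫x^(2j)·e^(−2αx²) dx = (2j−1)!!/(4α)^j · √(π/(2α)), odd powers integrate to 0; here √(π/(2α)) = 0.65069.
⟨V⟩ = 0.11927.

0.119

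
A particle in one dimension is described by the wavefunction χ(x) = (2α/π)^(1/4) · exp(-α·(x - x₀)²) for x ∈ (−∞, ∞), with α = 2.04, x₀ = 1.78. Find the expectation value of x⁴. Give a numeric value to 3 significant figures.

12.4

⟨x⁴⟩ = ∫ x⁴·|χ|² dx (integrals over the domain).
Gaussian moments (u = x − x₀): ∫u^(2j)·e^(−2αu²) du = (2j−1)!!/(4α)^j · √(π/(2α)), odd powers integrate to 0; here √(π/(2α)) = 0.87750.
⟨x⁴⟩ = 12.414.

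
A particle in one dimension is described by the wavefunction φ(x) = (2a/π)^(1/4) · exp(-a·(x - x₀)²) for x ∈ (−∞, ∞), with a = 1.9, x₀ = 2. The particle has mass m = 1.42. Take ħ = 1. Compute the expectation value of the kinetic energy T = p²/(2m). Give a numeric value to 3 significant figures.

T = −(ħ²/2m) d²/dx², so ⟨T⟩ = −(ħ²/2m) ∫ φ*·φ'' dx; with m = 1.42.
Gaussian moments (u = x − x₀): ∫u^(2j)·e^(−2au²) du = (2j−1)!!/(4a)^j · √(π/(2a)), odd powers integrate to 0; here √(π/(2a)) = 0.90925. Derivatives: d/dx e^(−au²) = −2au·e^(−au²), d²/dx² e^(−au²) = (4a²u² − 2a)·e^(−au²).
⟨T⟩ = 0.66901.

0.669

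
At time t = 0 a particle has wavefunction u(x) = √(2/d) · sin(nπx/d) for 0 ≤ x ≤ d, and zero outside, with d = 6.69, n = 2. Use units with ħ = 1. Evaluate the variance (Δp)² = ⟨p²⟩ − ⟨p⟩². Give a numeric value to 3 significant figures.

0.882

Compute ⟨p⟩ and ⟨p²⟩ separately; (Δp)² = ⟨p²⟩ − ⟨p⟩².
d/dx sin(nπx/d) = (nπ/d)·cos(nπx/d) and d²/dx² sin(nπx/d) = −(nπ/d)²·sin(nπx/d); on 0 ≤ x ≤ d, ∫sin²(nπx/d) dx = d/2 and ∫sin(nπx/d)·cos(nπx/d) dx = 0.
⟨p⟩ = 0.0000 and ⟨p²⟩ = 0.88208.
(Δp)² = 0.88208 − (0.0000)² = 0.88208.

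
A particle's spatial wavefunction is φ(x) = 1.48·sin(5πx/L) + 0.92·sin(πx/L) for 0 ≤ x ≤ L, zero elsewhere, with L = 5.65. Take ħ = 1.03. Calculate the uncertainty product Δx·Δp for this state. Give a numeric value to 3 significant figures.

Δx = √(⟨x²⟩−⟨x⟩²), Δp = √(⟨p²⟩−⟨p⟩²).
On 0 ≤ x ≤ L (j ≠ l): ∫sin²(jπx/L) dx = L/2, ∫sin(jπx/L)·sin(lπx/L) dx = 0; diagonal moments ∫x·sin²(jπx/L) dx = L²/4, ∫x²·sin²(jπx/L) dx = L³·(1/6 − 1/(4j²π²)); cross terms ∫x·sin(jπx/L)·sin(lπx/L) dx = 0 for j + l even and −4jlL²/(π²(j² − l²)²) for j + l odd, ∫x²·sin(jπx/L)·sin(lπx/L) dx = (−1)^(j+l)·4jlL³/(π²(j² − l²)²); higher powers the same way via product-to-sum and parts. d²/dx² sin(jπx/L) = −(jπ/L)²·sin(jπx/L); on 0 ≤ x ≤ L, ∫sin²(jπx/L) dx = L/2 and ∫sin(jπx/L)·sin(lπx/L) dx = 0 for j ≠ l, so only diagonal terms survive in ∫|φ|² and ∫φ·φ″; ∫φ·φ′ dx = [φ²/2] between the walls = 0.
Normalization: ∫|φ|² dx = 8.5790.
⟨x⟩ = 2.8250, ⟨x²⟩ = 10.345 ⇒ Δx = 1.5376.
⟨p⟩ = 0.0000, ⟨p²⟩ = 6.0060 ⇒ Δp = 2.4507.
Δx·Δp = 3.7682.

3.77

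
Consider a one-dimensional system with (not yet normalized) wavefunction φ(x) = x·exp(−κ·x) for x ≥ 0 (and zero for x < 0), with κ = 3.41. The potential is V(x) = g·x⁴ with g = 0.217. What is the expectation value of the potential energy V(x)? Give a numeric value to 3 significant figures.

⟨V⟩ = ∫ V(x)·|φ|² dx / ∫|φ|² dx.
Every integrand reduces to terms xʲ·e^(−2κx) on [0, ∞); use ∫₀^∞ xʲ·e^(−2κx) dx = j!/(2κ)^(j+1).
State is unnormalized: ∫|φ|² dx = 0.0063049, and ∫φ*·V(x)·φ dx = 0.00022767, so ⟨V⟩ = 0.00022767 / 0.0063049.
⟨V⟩ = 0.036110.

0.0361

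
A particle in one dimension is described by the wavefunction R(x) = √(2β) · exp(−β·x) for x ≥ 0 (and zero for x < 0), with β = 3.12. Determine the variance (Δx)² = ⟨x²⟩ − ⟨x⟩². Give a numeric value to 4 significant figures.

Compute ⟨x⟩ and ⟨x²⟩ separately, then (Δx)² = ⟨x²⟩ − ⟨x⟩².
Every integrand reduces to terms xʲ·e^(−2βx) on [0, ∞); use ∫₀^∞ xʲ·e^(−2βx) dx = j!/(2β)^(j+1).
⟨x⟩ = 0.16026 and ⟨x²⟩ = 0.051364.
(Δx)² = 0.051364 − (0.16026)² = 0.025682.

0.02568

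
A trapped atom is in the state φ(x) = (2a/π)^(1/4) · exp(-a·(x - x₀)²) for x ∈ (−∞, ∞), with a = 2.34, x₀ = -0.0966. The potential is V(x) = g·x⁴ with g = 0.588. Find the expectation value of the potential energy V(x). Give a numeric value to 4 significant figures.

⟨V⟩ = ∫ V(x)·|φ|² dx.
Gaussian moments (u = x − x₀): ∫u^(2j)·e^(−2au²) du = (2j−1)!!/(4a)^j · √(π/(2a)), odd powers integrate to 0; here √(π/(2a)) = 0.81932.
⟨V⟩ = 0.023703.

0.02370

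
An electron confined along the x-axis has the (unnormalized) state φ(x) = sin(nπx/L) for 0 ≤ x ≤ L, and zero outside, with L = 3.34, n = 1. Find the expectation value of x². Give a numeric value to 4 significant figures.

⟨x²⟩ = ∫ x²·|φ|² dx / ∫|φ|² dx (integrals over the domain).
With sin²θ = (1 − cos2θ)/2 on 0 ≤ x ≤ L: ∫sin²(nπx/L) dx = L/2, ∫x·sin²(nπx/L) dx = L²/4, ∫x²·sin²(nπx/L) dx = L³·(1/6 − 1/(4n²π²)); higher powers xᵏ the same way, integrating xᵏ·cos(2nπx/L) by parts.
State is unnormalized: ∫|φ|² dx = 1.6700, and ∫φ*·x²·φ dx = 5.2662, so ⟨x²⟩ = 5.2662 / 1.6700.
⟨x²⟩ = 3.1534.

3.153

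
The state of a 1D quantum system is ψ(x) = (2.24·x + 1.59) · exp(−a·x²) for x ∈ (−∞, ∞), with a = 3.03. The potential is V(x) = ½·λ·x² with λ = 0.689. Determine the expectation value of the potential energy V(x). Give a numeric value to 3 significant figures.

⟨V⟩ = ∫ V(x)·|ψ|² dx / ∫|ψ|² dx.
Expand each integrand as polynomial × e^(−2ax²) and use ∫x^(2j)·e^(−2ax²) dx = (2j−1)!!/(4a)^j · √(π/(2a)), odd powers → 0; here √(π/(2a)) = 0.72001.
State is unnormalized: ∫|ψ|² dx = 2.1183, and ∫ψ*·V(x)·ψ dx = 0.077157, so ⟨V⟩ = 0.077157 / 2.1183.
⟨V⟩ = 0.036423.

0.0364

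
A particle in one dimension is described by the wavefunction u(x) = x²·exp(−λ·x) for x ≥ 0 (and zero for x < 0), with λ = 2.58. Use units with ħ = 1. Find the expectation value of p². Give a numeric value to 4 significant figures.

2.219

p² u = −ħ² d²u/dx²; ⟨p²⟩ = −ħ² ∫ u*·u'' dx / ∫|u|² dx.
Differentiate x²·exp(−λ·x) with the product rule; every integrand then reduces to terms xʲ·e^(−2λx) on [0, ∞), with ∫₀^∞ xʲ·e^(−2λx) dx = j!/(2λ)^(j+1).
State is unnormalized: ∫|u|² dx = 0.0065609, and ∫u*·(−ħ² u'') dx = 0.014557, so ⟨p²⟩ = 0.014557 / 0.0065609.
⟨p²⟩ = 2.2188.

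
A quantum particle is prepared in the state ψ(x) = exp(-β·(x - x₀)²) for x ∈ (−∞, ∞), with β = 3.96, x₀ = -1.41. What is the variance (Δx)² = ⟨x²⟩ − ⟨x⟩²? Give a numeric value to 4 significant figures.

0.06313

Compute ⟨x⟩ and ⟨x²⟩ separately, then (Δx)² = ⟨x²⟩ − ⟨x⟩².
Gaussian moments (u = x − x₀): ∫u^(2j)·e^(−2βu²) du = (2j−1)!!/(4β)^j · √(π/(2β)), odd powers integrate to 0; here √(π/(2β)) = 0.62981.
Normalization: ∫|ψ|² dx = 0.62981.
⟨x⟩ = -1.4100 and ⟨x²⟩ = 2.0512.
(Δx)² = 2.0512 − (-1.4100)² = 0.063131.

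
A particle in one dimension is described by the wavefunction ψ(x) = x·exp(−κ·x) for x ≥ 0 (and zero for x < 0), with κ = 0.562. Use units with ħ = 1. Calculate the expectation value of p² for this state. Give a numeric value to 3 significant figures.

p² ψ = −ħ² d²ψ/dx²; ⟨p²⟩ = −ħ² ∫ ψ*·ψ'' dx / ∫|ψ|² dx.
Differentiate x·exp(−κ·x) with the product rule; every integrand then reduces to terms xʲ·e^(−2κx) on [0, ∞), with ∫₀^∞ xʲ·e^(−2κx) dx = j!/(2κ)^(j+1).
State is unnormalized: ∫|ψ|² dx = 1.4084, and ∫ψ*·(−ħ² ψ'') dx = 0.44484, so ⟨p²⟩ = 0.44484 / 1.4084.
⟨p²⟩ = 0.31584.

0.316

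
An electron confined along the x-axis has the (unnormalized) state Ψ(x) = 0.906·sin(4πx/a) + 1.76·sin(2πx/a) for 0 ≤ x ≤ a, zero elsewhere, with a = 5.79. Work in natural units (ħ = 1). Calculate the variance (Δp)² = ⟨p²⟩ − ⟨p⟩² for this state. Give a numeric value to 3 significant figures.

Compute ⟨p⟩ and ⟨p²⟩ separately; (Δp)² = ⟨p²⟩ − ⟨p⟩².
d²/dx² sin(jπx/a) = −(jπ/a)²·sin(jπx/a); on 0 ≤ x ≤ a, ∫sin²(jπx/a) dx = a/2 and ∫sin(jπx/a)·sin(lπx/a) dx = 0 for j ≠ l, so only diagonal terms survive in ∫|Ψ|² and ∫Ψ·Ψ″; ∫Ψ·Ψ′ dx = [Ψ²/2] between the walls = 0.
Normalization: ∫|Ψ|² dx = 11.344.
⟨p⟩ = 0.0000 and ⟨p²⟩ = 1.9177.
(Δp)² = 1.9177 − (0.0000)² = 1.9177.

1.92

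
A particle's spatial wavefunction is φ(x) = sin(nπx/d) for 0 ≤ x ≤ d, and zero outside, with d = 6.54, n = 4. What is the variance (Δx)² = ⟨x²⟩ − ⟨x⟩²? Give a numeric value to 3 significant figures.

3.43

Compute ⟨x⟩ and ⟨x²⟩ separately, then (Δx)² = ⟨x²⟩ − ⟨x⟩².
With sin²θ = (1 − cos2θ)/2 on 0 ≤ x ≤ d: ∫sin²(nπx/d) dx = d/2, ∫x·sin²(nπx/d) dx = d²/4, ∫x²·sin²(nπx/d) dx = d³·(1/6 − 1/(4n²π²)); higher powers xᵏ the same way, integrating xᵏ·cos(2nπx/d) by parts.
Normalization: ∫|φ|² dx = 3.2700.
⟨x⟩ = 3.2700 and ⟨x²⟩ = 14.122.
(Δx)² = 14.122 − (3.2700)² = 3.4289.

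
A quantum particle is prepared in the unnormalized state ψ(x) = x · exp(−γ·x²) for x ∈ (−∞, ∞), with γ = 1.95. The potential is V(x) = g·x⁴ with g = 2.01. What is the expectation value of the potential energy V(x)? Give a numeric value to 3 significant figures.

⟨V⟩ = ∫ V(x)·|ψ|² dx / ∫|ψ|² dx.
Expand each integrand as polynomial × e^(−2γx²) and use ∫x^(2j)·e^(−2γx²) dx = (2j−1)!!/(4γ)^j · √(π/(2γ)), odd powers → 0; here √(π/(2γ)) = 0.89752.
State is unnormalized: ∫|ψ|² dx = 0.11507, and ∫ψ*·V(x)·ψ dx = 0.057022, so ⟨V⟩ = 0.057022 / 0.11507.
⟨V⟩ = 0.49556.

0.496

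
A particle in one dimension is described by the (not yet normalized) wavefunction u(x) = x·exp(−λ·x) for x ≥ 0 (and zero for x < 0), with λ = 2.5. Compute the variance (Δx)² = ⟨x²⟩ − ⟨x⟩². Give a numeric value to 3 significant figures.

Compute ⟨x⟩ and ⟨x²⟩ separately, then (Δx)² = ⟨x²⟩ − ⟨x⟩².
Every integrand reduces to terms xʲ·e^(−2λx) on [0, ∞); use ∫₀^∞ xʲ·e^(−2λx) dx = j!/(2λ)^(j+1).
Normalization: ∫|u|² dx = 0.016000.
⟨x⟩ = 0.60000 and ⟨x²⟩ = 0.48000.
(Δx)² = 0.48000 − (0.60000)² = 0.12000.

0.120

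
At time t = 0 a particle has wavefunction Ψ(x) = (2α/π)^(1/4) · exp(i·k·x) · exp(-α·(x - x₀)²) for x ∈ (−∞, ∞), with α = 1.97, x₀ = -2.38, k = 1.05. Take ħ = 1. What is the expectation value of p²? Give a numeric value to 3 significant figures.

p² Ψ = −ħ² d²Ψ/dx²; ⟨p²⟩ = −ħ² ∫ Ψ*·Ψ'' dx.
Gaussian moments (u = x − x₀): ∫u^(2j)·e^(−2αu²) du = (2j−1)!!/(4α)^j · √(π/(2α)), odd powers integrate to 0; here √(π/(2α)) = 0.89295. Derivatives: Ψ′ = (ik − 2αu)·Ψ, Ψ″ = ((ik − 2αu)² − 2α)·Ψ; the odd-in-u pieces drop out.
⟨p²⟩ = 3.0725.

3.07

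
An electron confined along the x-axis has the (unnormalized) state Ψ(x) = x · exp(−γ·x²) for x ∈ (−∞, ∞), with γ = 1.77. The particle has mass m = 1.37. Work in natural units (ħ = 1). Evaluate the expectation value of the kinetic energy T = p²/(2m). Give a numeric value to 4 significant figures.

1.938

T = −(ħ²/2m) d²/dx², so ⟨T⟩ = −(ħ²/2m) ∫ Ψ*·Ψ'' dx / ∫|Ψ|² dx; with m = 1.37.
Expand each integrand as polynomial × e^(−2γx²) and use ∫x^(2j)·e^(−2γx²) dx = (2j−1)!!/(4γ)^j · √(π/(2γ)), odd powers → 0; here √(π/(2γ)) = 0.94205. Differentiate with the product rule, d/dx e^(−γx²) = −2γx·e^(−γx²).
State is unnormalized: ∫|Ψ|² dx = 0.13306, and ∫Ψ*·(−ħ²/2m · Ψ'') dx = 0.25786, so ⟨T⟩ = 0.25786 / 0.13306.
⟨T⟩ = 1.9380.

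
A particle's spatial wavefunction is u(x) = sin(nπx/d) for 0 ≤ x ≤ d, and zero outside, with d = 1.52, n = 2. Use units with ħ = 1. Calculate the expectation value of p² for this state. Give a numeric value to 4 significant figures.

17.09

p² u = −ħ² d²u/dx²; ⟨p²⟩ = −ħ² ∫ u*·u'' dx / ∫|u|² dx.
d/dx sin(nπx/d) = (nπ/d)·cos(nπx/d) and d²/dx² sin(nπx/d) = −(nπ/d)²·sin(nπx/d); on 0 ≤ x ≤ d, ∫sin²(nπx/d) dx = d/2 and ∫sin(nπx/d)·cos(nπx/d) dx = 0.
State is unnormalized: ∫|u|² dx = 0.76000, and ∫u*·(−ħ² u'') dx = 12.986, so ⟨p²⟩ = 12.986 / 0.76000.
⟨p²⟩ = 17.087.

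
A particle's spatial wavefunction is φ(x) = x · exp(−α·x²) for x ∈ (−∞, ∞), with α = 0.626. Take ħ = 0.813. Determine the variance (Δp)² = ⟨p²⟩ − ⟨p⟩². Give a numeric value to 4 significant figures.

1.241

Compute ⟨p⟩ and ⟨p²⟩ separately; (Δp)² = ⟨p²⟩ − ⟨p⟩².
Expand each integrand as polynomial × e^(−2αx²) and use ∫x^(2j)·e^(−2αx²) dx = (2j−1)!!/(4α)^j · √(π/(2α)), odd powers → 0; here √(π/(2α)) = 1.5841. Differentiate with the product rule, d/dx e^(−αx²) = −2αx·e^(−αx²).
Normalization: ∫|φ|² dx = 0.63261.
⟨p⟩ = 0.0000 and ⟨p²⟩ = 1.2413.
(Δp)² = 1.2413 − (0.0000)² = 1.2413.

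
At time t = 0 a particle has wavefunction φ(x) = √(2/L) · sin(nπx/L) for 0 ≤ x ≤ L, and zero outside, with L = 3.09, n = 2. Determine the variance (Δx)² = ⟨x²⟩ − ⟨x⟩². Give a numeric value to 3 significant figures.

Compute ⟨x⟩ and ⟨x²⟩ separately, then (Δx)² = ⟨x²⟩ − ⟨x⟩².
With sin²θ = (1 − cos2θ)/2 on 0 ≤ x ≤ L: ∫sin²(nπx/L) dx = L/2, ∫x·sin²(nπx/L) dx = L²/4, ∫x²·sin²(nπx/L) dx = L³·(1/6 − 1/(4n²π²)); higher powers xᵏ the same way, integrating xᵏ·cos(2nπx/L) by parts.
⟨x⟩ = 1.5450 and ⟨x²⟩ = 3.0618.
(Δx)² = 3.0618 − (1.5450)² = 0.67475.

0.675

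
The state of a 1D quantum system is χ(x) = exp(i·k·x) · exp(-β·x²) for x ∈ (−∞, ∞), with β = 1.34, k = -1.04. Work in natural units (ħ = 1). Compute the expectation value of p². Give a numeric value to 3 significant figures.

p² χ = −ħ² d²χ/dx²; ⟨p²⟩ = −ħ² ∫ χ*·χ'' dx / ∫|χ|² dx.
Gaussian moments: ∫x^(2j)·e^(−2βx²) dx = (2j−1)!!/(4β)^j · √(π/(2β)), odd powers integrate to 0; here √(π/(2β)) = 1.0827. Derivatives: χ′ = (ik − 2βx)·χ, χ″ = ((ik − 2βx)² − 2β)·χ; the odd-in-x pieces drop out.
State is unnormalized: ∫|χ|² dx = 1.0827, and ∫χ*·(−ħ² χ'') dx = 2.6219, so ⟨p²⟩ = 2.6219 / 1.0827.
⟨p²⟩ = 2.4216.

2.42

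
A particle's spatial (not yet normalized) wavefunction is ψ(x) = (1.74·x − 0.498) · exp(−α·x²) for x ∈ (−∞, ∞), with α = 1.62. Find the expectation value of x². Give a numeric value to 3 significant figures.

⟨x²⟩ = ∫ x²·|ψ|² dx / ∫|ψ|² dx (integrals over the domain).
Expand each integrand as polynomial × e^(−2αx²) and use ∫x^(2j)·e^(−2αx²) dx = (2j−1)!!/(4α)^j · √(π/(2α)), odd powers → 0; here √(π/(2α)) = 0.98470.
State is unnormalized: ∫|ψ|² dx = 0.70428, and ∫ψ*·x²·ψ dx = 0.25068, so ⟨x²⟩ = 0.25068 / 0.70428.
⟨x²⟩ = 0.35594.

0.356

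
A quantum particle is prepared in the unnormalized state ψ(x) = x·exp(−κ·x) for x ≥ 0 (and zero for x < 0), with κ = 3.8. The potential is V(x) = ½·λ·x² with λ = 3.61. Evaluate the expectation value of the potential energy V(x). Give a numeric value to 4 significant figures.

0.3750

⟨V⟩ = ∫ V(x)·|ψ|² dx / ∫|ψ|² dx.
Every integrand reduces to terms xʲ·e^(−2κx) on [0, ∞); use ∫₀^∞ xʲ·e^(−2κx) dx = j!/(2κ)^(j+1).
State is unnormalized: ∫|ψ|² dx = 0.0045561, and ∫ψ*·V(x)·ψ dx = 0.0017085, so ⟨V⟩ = 0.0017085 / 0.0045561.
⟨V⟩ = 0.37500.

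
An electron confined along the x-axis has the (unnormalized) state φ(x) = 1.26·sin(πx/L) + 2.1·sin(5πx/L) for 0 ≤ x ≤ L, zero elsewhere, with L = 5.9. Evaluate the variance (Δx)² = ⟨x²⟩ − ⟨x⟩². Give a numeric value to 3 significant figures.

2.60

Compute ⟨x⟩ and ⟨x²⟩ separately, then (Δx)² = ⟨x²⟩ − ⟨x⟩².
On 0 ≤ x ≤ L (j ≠ l): ∫sin²(jπx/L) dx = L/2, ∫sin(jπx/L)·sin(lπx/L) dx = 0; diagonal moments ∫x·sin²(jπx/L) dx = L²/4, ∫x²·sin²(jπx/L) dx = L³·(1/6 − 1/(4j²π²)); cross terms ∫x·sin(jπx/L)·sin(lπx/L) dx = 0 for j + l even and −4jlL²/(π²(j² − l²)²) for j + l odd, ∫x²·sin(jπx/L)·sin(lπx/L) dx = (−1)^(j+l)·4jlL³/(π²(j² − l²)²); higher powers the same way via product-to-sum and parts.
Normalization: ∫|φ|² dx = 17.693.
⟨x⟩ = 2.9500 and ⟨x²⟩ = 11.301.
(Δx)² = 11.301 − (2.9500)² = 2.5983.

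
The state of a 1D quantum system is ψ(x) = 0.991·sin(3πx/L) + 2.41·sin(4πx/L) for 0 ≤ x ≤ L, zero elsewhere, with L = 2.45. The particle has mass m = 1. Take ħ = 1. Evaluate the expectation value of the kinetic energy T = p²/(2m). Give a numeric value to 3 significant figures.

T = −(ħ²/2m) d²/dx², so ⟨T⟩ = −(ħ²/2m) ∫ ψ*·ψ'' dx / ∫|ψ|² dx; with m = 1.
d²/dx² sin(jπx/L) = −(jπ/L)²·sin(jπx/L); on 0 ≤ x ≤ L, ∫sin²(jπx/L) dx = L/2 and ∫sin(jπx/L)·sin(lπx/L) dx = 0 for j ≠ l, so only diagonal terms survive in ∫|ψ|² and ∫ψ·ψ″; ∫ψ·ψ′ dx = [ψ²/2] between the walls = 0.
State is unnormalized: ∫|ψ|² dx = 8.3180, and ∫ψ*·(−ħ²/2m · ψ'') dx = 102.49, so ⟨T⟩ = 102.49 / 8.3180.
⟨T⟩ = 12.322.

12.3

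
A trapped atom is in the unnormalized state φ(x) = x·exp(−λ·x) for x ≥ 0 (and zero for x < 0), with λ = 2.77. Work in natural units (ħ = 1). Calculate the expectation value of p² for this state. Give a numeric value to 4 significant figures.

7.673

p² φ = −ħ² d²φ/dx²; ⟨p²⟩ = −ħ² ∫ φ*·φ'' dx / ∫|φ|² dx.
Differentiate x·exp(−λ·x) with the product rule; every integrand then reduces to terms xʲ·e^(−2λx) on [0, ∞), with ∫₀^∞ xʲ·e^(−2λx) dx = j!/(2λ)^(j+1).
State is unnormalized: ∫|φ|² dx = 0.011763, and ∫φ*·(−ħ² φ'') dx = 0.090253, so ⟨p²⟩ = 0.090253 / 0.011763.
⟨p²⟩ = 7.6729.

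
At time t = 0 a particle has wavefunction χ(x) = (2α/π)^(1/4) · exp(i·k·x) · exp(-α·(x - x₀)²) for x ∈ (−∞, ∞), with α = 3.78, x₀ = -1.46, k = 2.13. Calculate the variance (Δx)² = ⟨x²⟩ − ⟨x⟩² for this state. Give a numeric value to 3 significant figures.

Compute ⟨x⟩ and ⟨x²⟩ separately, then (Δx)² = ⟨x²⟩ − ⟨x⟩².
Gaussian moments (u = x − x₀): ∫u^(2j)·e^(−2αu²) du = (2j−1)!!/(4α)^j · √(π/(2α)), odd powers integrate to 0; here √(π/(2α)) = 0.64464.
⟨x⟩ = -1.4600 and ⟨x²⟩ = 2.1977.
(Δx)² = 2.1977 − (-1.4600)² = 0.066138.

0.0661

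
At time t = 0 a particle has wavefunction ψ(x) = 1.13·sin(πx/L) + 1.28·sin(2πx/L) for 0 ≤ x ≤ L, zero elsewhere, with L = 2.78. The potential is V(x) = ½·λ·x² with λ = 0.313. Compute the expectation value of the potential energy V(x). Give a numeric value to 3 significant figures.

0.152

⟨V⟩ = ∫ V(x)·|ψ|² dx / ∫|ψ|² dx.
On 0 ≤ x ≤ L (j ≠ l): ∫sin²(jπx/L) dx = L/2, ∫sin(jπx/L)·sin(lπx/L) dx = 0; diagonal moments ∫x·sin²(jπx/L) dx = L²/4, ∫x²·sin²(jπx/L) dx = L³·(1/6 − 1/(4j²π²)); cross terms ∫x·sin(jπx/L)·sin(lπx/L) dx = 0 for j + l even and −4jlL²/(π²(j² − l²)²) for j + l odd, ∫x²·sin(jπx/L)·sin(lπx/L) dx = (−1)^(j+l)·4jlL³/(π²(j² − l²)²); higher powers the same way via product-to-sum and parts.
State is unnormalized: ∫|ψ|² dx = 4.0523, and ∫ψ*·V(x)·ψ dx = 0.61407, so ⟨V⟩ = 0.61407 / 4.0523.
⟨V⟩ = 0.15154.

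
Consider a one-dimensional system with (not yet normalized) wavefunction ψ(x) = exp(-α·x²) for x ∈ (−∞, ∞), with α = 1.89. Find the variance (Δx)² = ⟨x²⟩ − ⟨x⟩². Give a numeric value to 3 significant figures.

0.132

Compute ⟨x⟩ and ⟨x²⟩ separately, then (Δx)² = ⟨x²⟩ − ⟨x⟩².
Gaussian moments: ∫x^(2j)·e^(−2αx²) dx = (2j−1)!!/(4α)^j · √(π/(2α)), odd powers integrate to 0; here √(π/(2α)) = 0.91165.
Normalization: ∫|ψ|² dx = 0.91165.
⟨x⟩ = 0.0000 and ⟨x²⟩ = 0.13228.
(Δx)² = 0.13228 − (0.0000)² = 0.13228.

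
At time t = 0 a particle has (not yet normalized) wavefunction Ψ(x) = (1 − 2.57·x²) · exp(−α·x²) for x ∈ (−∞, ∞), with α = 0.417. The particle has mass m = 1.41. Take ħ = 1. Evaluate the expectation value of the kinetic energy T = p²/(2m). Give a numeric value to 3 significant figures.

T = −(ħ²/2m) d²/dx², so ⟨T⟩ = −(ħ²/2m) ∫ Ψ*·Ψ'' dx / ∫|Ψ|² dx; with m = 1.41.
Expand each integrand as polynomial × e^(−2αx²) and use ∫x^(2j)·e^(−2αx²) dx = (2j−1)!!/(4α)^j · √(π/(2α)), odd powers → 0; here √(π/(2α)) = 1.9408. Differentiate with the product rule, d/dx e^(−αx²) = −2αx·e^(−αx²).
State is unnormalized: ∫|Ψ|² dx = 9.7826, and ∫Ψ*·(−ħ²/2m · Ψ'') dx = 5.9407, so ⟨T⟩ = 5.9407 / 9.7826.
⟨T⟩ = 0.60727.

0.607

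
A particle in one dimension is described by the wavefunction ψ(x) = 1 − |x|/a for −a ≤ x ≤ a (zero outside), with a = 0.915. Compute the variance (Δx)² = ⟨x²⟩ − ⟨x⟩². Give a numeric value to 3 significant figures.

0.0837

Compute ⟨x⟩ and ⟨x²⟩ separately, then (Δx)² = ⟨x²⟩ − ⟨x⟩².
ψ is even, so ∫ over [−a, a] = 2∫₀ᵃ with ψ = 1 − x/a there: ∫₀ᵃ (1 − x/a)² dx = a/3, ∫₀ᵃ x²(1 − x/a)² dx = a³/30, ∫₀ᵃ x⁴(1 − x/a)² dx = a⁵/105.
Normalization: ∫|ψ|² dx = 0.61000.
⟨x⟩ = 0.0000 and ⟨x²⟩ = 0.083723.
(Δx)² = 0.083723 − (0.0000)² = 0.083723.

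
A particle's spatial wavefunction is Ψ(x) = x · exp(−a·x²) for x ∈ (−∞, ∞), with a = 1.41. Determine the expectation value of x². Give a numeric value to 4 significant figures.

0.5319

⟨x²⟩ = ∫ x²·|Ψ|² dx / ∫|Ψ|² dx (integrals over the domain).
Expand each integrand as polynomial × e^(−2ax²) and use ∫x^(2j)·e^(−2ax²) dx = (2j−1)!!/(4a)^j · √(π/(2a)), odd powers → 0; here √(π/(2a)) = 1.0555.
State is unnormalized: ∫|Ψ|² dx = 0.18714, and ∫Ψ*·x²·Ψ dx = 0.099544, so ⟨x²⟩ = 0.099544 / 0.18714.
⟨x²⟩ = 0.53191.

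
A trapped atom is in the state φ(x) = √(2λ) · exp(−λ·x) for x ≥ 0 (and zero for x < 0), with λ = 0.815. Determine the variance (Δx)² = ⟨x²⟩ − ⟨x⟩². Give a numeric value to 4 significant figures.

Compute ⟨x⟩ and ⟨x²⟩ separately, then (Δx)² = ⟨x²⟩ − ⟨x⟩².
Every integrand reduces to terms xʲ·e^(−2λx) on [0, ∞); use ∫₀^∞ xʲ·e^(−2λx) dx = j!/(2λ)^(j+1).
⟨x⟩ = 0.61350 and ⟨x²⟩ = 0.75276.
(Δx)² = 0.75276 − (0.61350)² = 0.37638.

0.3764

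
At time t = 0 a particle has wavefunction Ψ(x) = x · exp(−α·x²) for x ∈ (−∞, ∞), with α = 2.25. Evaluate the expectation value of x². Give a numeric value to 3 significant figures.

⟨x²⟩ = ∫ x²·|Ψ|² dx / ∫|Ψ|² dx (integrals over the domain).
Expand each integrand as polynomial × e^(−2αx²) and use ∫x^(2j)·e^(−2αx²) dx = (2j−1)!!/(4α)^j · √(π/(2α)), odd powers → 0; here √(π/(2α)) = 0.83554.
State is unnormalized: ∫|Ψ|² dx = 0.092838, and ∫Ψ*·x²·Ψ dx = 0.030946, so ⟨x²⟩ = 0.030946 / 0.092838.
⟨x²⟩ = 0.33333.

0.333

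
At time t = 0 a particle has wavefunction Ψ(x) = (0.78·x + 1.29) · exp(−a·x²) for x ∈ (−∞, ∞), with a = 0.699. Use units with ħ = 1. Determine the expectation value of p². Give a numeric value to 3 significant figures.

p² Ψ = −ħ² d²Ψ/dx²; ⟨p²⟩ = −ħ² ∫ Ψ*·Ψ'' dx / ∫|Ψ|² dx.
Expand each integrand as polynomial × e^(−2ax²) and use ∫x^(2j)·e^(−2ax²) dx = (2j−1)!!/(4a)^j · √(π/(2a)), odd powers → 0; here √(π/(2a)) = 1.4991. Differentiate with the product rule, d/dx e^(−ax²) = −2ax·e^(−ax²).
State is unnormalized: ∫|Ψ|² dx = 2.8208, and ∫Ψ*·(−ħ² Ψ'') dx = 2.4277, so ⟨p²⟩ = 2.4277 / 2.8208.
⟨p²⟩ = 0.86066.

0.861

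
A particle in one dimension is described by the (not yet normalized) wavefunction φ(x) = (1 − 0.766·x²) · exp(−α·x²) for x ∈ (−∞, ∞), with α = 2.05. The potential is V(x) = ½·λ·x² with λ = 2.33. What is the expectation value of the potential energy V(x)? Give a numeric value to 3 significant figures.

⟨V⟩ = ∫ V(x)·|φ|² dx / ∫|φ|² dx.
Expand each integrand as polynomial × e^(−2αx²) and use ∫x^(2j)·e^(−2αx²) dx = (2j−1)!!/(4α)^j · √(π/(2α)), odd powers → 0; here √(π/(2α)) = 0.87535.
State is unnormalized: ∫|φ|² dx = 0.73473, and ∫φ*·V(x)·φ dx = 0.070938, so ⟨V⟩ = 0.070938 / 0.73473.
⟨V⟩ = 0.096550.

0.0966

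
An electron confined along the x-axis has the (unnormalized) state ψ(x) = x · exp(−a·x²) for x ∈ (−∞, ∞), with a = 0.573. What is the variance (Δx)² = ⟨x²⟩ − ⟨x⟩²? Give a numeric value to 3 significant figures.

1.31

Compute ⟨x⟩ and ⟨x²⟩ separately, then (Δx)² = ⟨x²⟩ − ⟨x⟩².
Expand each integrand as polynomial × e^(−2ax²) and use ∫x^(2j)·e^(−2ax²) dx = (2j−1)!!/(4a)^j · √(π/(2a)), odd powers → 0; here √(π/(2a)) = 1.6557.
Normalization: ∫|ψ|² dx = 0.72238.
⟨x⟩ = 0.0000 and ⟨x²⟩ = 1.3089.
(Δx)² = 1.3089 − (0.0000)² = 1.3089.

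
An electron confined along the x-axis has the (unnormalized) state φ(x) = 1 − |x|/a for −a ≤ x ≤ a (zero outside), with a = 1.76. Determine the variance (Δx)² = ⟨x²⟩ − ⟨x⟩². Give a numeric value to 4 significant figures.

Compute ⟨x⟩ and ⟨x²⟩ separately, then (Δx)² = ⟨x²⟩ − ⟨x⟩².
φ is even, so ∫ over [−a, a] = 2∫₀ᵃ with φ = 1 − x/a there: ∫₀ᵃ (1 − x/a)² dx = a/3, ∫₀ᵃ x²(1 − x/a)² dx = a³/30, ∫₀ᵃ x⁴(1 − x/a)² dx = a⁵/105.
Normalization: ∫|φ|² dx = 1.1733.
⟨x⟩ = 0.0000 and ⟨x²⟩ = 0.30976.
(Δx)² = 0.30976 − (0.0000)² = 0.30976.

0.3098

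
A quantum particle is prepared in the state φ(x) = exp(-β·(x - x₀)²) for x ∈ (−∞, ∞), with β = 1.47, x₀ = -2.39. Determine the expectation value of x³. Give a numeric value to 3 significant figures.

-14.9

⟨x³⟩ = ∫ x³·|φ|² dx / ∫|φ|² dx (integrals over the domain).
Gaussian moments (u = x − x₀): ∫u^(2j)·e^(−2βu²) du = (2j−1)!!/(4β)^j · √(π/(2β)), odd powers integrate to 0; here √(π/(2β)) = 1.0337.
State is unnormalized: ∫|φ|² dx = 1.0337, and ∫φ*·x³·φ dx = -15.373, so ⟨x³⟩ = -15.373 / 1.0337.
⟨x³⟩ = -14.871.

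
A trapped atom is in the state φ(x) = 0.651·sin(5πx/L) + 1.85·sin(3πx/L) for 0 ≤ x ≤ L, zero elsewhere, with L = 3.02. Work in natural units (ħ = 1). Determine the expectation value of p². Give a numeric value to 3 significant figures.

p² φ = −ħ² d²φ/dx²; ⟨p²⟩ = −ħ² ∫ φ*·φ'' dx / ∫|φ|² dx.
d²/dx² sin(jπx/L) = −(jπ/L)²·sin(jπx/L); on 0 ≤ x ≤ L, ∫sin²(jπx/L) dx = L/2 and ∫sin(jπx/L)·sin(lπx/L) dx = 0 for j ≠ l, so only diagonal terms survive in ∫|φ|² and ∫φ·φ″; ∫φ·φ′ dx = [φ²/2] between the walls = 0.
State is unnormalized: ∫|φ|² dx = 5.8079, and ∫φ*·(−ħ² φ'') dx = 67.645, so ⟨p²⟩ = 67.645 / 5.8079.
⟨p²⟩ = 11.647.

11.6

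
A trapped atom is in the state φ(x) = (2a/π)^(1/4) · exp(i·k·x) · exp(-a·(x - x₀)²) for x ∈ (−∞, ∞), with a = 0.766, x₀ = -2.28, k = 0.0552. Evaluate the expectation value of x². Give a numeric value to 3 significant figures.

5.52

⟨x²⟩ = ∫ x²·|φ|² dx (integrals over the domain).
Gaussian moments (u = x − x₀): ∫u^(2j)·e^(−2au²) du = (2j−1)!!/(4a)^j · √(π/(2a)), odd powers integrate to 0; here √(π/(2a)) = 1.4320.
⟨x²⟩ = 5.5248.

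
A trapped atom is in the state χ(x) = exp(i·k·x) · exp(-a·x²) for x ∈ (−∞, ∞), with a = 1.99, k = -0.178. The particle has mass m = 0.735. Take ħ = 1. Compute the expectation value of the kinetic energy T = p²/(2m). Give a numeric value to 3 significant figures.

T = −(ħ²/2m) d²/dx², so ⟨T⟩ = −(ħ²/2m) ∫ χ*·χ'' dx / ∫|χ|² dx; with m = 0.735.
Gaussian moments: ∫x^(2j)·e^(−2ax²) dx = (2j−1)!!/(4a)^j · √(π/(2a)), odd powers integrate to 0; here √(π/(2a)) = 0.88845. Derivatives: χ′ = (ik − 2ax)·χ, χ″ = ((ik − 2ax)² − 2a)·χ; the odd-in-x pieces drop out.
State is unnormalized: ∫|χ|² dx = 0.88845, and ∫χ*·(−ħ²/2m · χ'') dx = 1.2219, so ⟨T⟩ = 1.2219 / 0.88845.
⟨T⟩ = 1.3753.

1.38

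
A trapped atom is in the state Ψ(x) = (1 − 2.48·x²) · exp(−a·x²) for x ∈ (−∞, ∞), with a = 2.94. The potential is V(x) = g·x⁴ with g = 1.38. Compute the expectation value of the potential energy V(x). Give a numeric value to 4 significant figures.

⟨V⟩ = ∫ V(x)·|Ψ|² dx / ∫|Ψ|² dx.
Expand each integrand as polynomial × e^(−2ax²) and use ∫x^(2j)·e^(−2ax²) dx = (2j−1)!!/(4a)^j · √(π/(2a)), odd powers → 0; here √(π/(2a)) = 0.73095.
State is unnormalized: ∫|Ψ|² dx = 0.52018, and ∫Ψ*·V(x)·Ψ dx = 0.0097959, so ⟨V⟩ = 0.0097959 / 0.52018.
⟨V⟩ = 0.018832.

0.01883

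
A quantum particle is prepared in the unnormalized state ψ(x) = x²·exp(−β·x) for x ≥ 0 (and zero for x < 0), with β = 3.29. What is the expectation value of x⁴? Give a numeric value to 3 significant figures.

0.896

⟨x⁴⟩ = ∫ x⁴·|ψ|² dx / ∫|ψ|² dx (integrals over the domain).
Every integrand reduces to terms xʲ·e^(−2βx) on [0, ∞); use ∫₀^∞ xʲ·e^(−2βx) dx = j!/(2β)^(j+1).
State is unnormalized: ∫|ψ|² dx = 0.0019457, and ∫ψ*·x⁴·ψ dx = 0.0017438, so ⟨x⁴⟩ = 0.0017438 / 0.0019457.
⟨x⁴⟩ = 0.89620.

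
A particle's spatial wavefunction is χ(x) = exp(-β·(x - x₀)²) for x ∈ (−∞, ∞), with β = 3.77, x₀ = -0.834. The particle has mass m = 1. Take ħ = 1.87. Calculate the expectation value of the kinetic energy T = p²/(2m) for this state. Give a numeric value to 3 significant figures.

6.59

T = −(ħ²/2m) d²/dx², so ⟨T⟩ = −(ħ²/2m) ∫ χ*·χ'' dx / ∫|χ|² dx; with m = 1.
Gaussian moments (u = x − x₀): ∫u^(2j)·e^(−2βu²) du = (2j−1)!!/(4β)^j · √(π/(2β)), odd powers integrate to 0; here √(π/(2β)) = 0.64549. Derivatives: d/dx e^(−βu²) = −2βu·e^(−βu²), d²/dx² e^(−βu²) = (4β²u² − 2β)·e^(−βu²).
State is unnormalized: ∫|χ|² dx = 0.64549, and ∫χ*·(−ħ²/2m · χ'') dx = 4.2548, so ⟨T⟩ = 4.2548 / 0.64549.
⟨T⟩ = 6.5917.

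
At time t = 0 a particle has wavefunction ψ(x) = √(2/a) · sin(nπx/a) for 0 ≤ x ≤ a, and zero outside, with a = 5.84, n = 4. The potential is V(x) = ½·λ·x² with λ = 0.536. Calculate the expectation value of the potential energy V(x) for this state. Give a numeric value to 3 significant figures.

3.02

⟨V⟩ = ∫ V(x)·|ψ|² dx.
With sin²θ = (1 − cos2θ)/2 on 0 ≤ x ≤ a: ∫sin²(nπx/a) dx = a/2, ∫x·sin²(nπx/a) dx = a²/4, ∫x²·sin²(nπx/a) dx = a³·(1/6 − 1/(4n²π²)); higher powers xᵏ the same way, integrating xᵏ·cos(2nπx/a) by parts.
⟨V⟩ = 3.0178.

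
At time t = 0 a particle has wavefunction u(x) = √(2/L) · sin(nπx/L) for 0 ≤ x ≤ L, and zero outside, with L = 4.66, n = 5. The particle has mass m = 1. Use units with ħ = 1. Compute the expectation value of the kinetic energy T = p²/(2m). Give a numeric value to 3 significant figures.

T = −(ħ²/2m) d²/dx², so ⟨T⟩ = −(ħ²/2m) ∫ u*·u'' dx; with m = 1.
d/dx sin(nπx/L) = (nπ/L)·cos(nπx/L) and d²/dx² sin(nπx/L) = −(nπ/L)²·sin(nπx/L); on 0 ≤ x ≤ L, ∫sin²(nπx/L) dx = L/2 and ∫sin(nπx/L)·cos(nπx/L) dx = 0.
⟨T⟩ = 5.6812.

5.68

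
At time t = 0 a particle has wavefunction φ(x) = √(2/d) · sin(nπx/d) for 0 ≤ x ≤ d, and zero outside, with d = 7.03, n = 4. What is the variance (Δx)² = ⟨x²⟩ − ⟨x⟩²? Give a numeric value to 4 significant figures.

3.962

Compute ⟨x⟩ and ⟨x²⟩ separately, then (Δx)² = ⟨x²⟩ − ⟨x⟩².
With sin²θ = (1 − cos2θ)/2 on 0 ≤ x ≤ d: ∫sin²(nπx/d) dx = d/2, ∫x·sin²(nπx/d) dx = d²/4, ∫x²·sin²(nπx/d) dx = d³·(1/6 − 1/(4n²π²)); higher powers xᵏ the same way, integrating xᵏ·cos(2nπx/d) by parts.
⟨x⟩ = 3.5150 and ⟨x²⟩ = 16.317.
(Δx)² = 16.317 − (3.5150)² = 3.9619.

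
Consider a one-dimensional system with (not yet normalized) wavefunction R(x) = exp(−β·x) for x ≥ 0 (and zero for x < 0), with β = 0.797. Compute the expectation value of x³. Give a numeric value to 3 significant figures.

1.48

⟨x³⟩ = ∫ x³·|R|² dx / ∫|R|² dx (integrals over the domain).
Every integrand reduces to terms xʲ·e^(−2βx) on [0, ∞); use ∫₀^∞ xʲ·e^(−2βx) dx = j!/(2β)^(j+1).
State is unnormalized: ∫|R|² dx = 0.62735, and ∫R*·x³·R dx = 0.92939, so ⟨x³⟩ = 0.92939 / 0.62735.
⟨x³⟩ = 1.4814.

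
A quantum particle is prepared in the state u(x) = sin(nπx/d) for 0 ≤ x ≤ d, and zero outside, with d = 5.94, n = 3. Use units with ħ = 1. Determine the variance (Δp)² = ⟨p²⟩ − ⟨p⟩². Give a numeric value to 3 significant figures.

2.52

Compute ⟨p⟩ and ⟨p²⟩ separately; (Δp)² = ⟨p²⟩ − ⟨p⟩².
d/dx sin(nπx/d) = (nπ/d)·cos(nπx/d) and d²/dx² sin(nπx/d) = −(nπ/d)²·sin(nπx/d); on 0 ≤ x ≤ d, ∫sin²(nπx/d) dx = d/2 and ∫sin(nπx/d)·cos(nπx/d) dx = 0.
Normalization: ∫|u|² dx = 2.9700.
⟨p⟩ = 0.0000 and ⟨p²⟩ = 2.5175.
(Δp)² = 2.5175 − (0.0000)² = 2.5175.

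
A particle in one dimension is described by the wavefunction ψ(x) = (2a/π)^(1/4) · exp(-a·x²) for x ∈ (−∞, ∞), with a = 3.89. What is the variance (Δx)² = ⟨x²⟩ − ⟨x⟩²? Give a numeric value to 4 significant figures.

Compute ⟨x⟩ and ⟨x²⟩ separately, then (Δx)² = ⟨x²⟩ − ⟨x⟩².
Gaussian moments: ∫x^(2j)·e^(−2ax²) dx = (2j−1)!!/(4a)^j · √(π/(2a)), odd powers integrate to 0; here √(π/(2a)) = 0.63546.
⟨x⟩ = 0.0000 and ⟨x²⟩ = 0.064267.
(Δx)² = 0.064267 − (0.0000)² = 0.064267.

0.06427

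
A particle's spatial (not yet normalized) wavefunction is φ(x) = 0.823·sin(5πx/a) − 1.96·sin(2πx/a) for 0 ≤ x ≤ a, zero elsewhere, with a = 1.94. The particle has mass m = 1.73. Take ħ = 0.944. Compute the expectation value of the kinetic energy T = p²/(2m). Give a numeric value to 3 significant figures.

4.83

T = −(ħ²/2m) d²/dx², so ⟨T⟩ = −(ħ²/2m) ∫ φ*·φ'' dx / ∫|φ|² dx; with m = 1.73.
d²/dx² sin(jπx/a) = −(jπ/a)²·sin(jπx/a); on 0 ≤ x ≤ a, ∫sin²(jπx/a) dx = a/2 and ∫sin(jπx/a)·sin(lπx/a) dx = 0 for j ≠ l, so only diagonal terms survive in ∫|φ|² and ∫φ·φ″; ∫φ·φ′ dx = [φ²/2] between the walls = 0.
State is unnormalized: ∫|φ|² dx = 4.3834, and ∫φ*·(−ħ²/2m · φ'') dx = 21.161, so ⟨T⟩ = 21.161 / 4.3834.
⟨T⟩ = 4.8275.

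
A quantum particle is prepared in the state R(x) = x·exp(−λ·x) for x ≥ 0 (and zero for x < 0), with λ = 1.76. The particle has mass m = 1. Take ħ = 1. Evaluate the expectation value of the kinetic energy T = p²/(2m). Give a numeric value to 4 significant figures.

T = −(ħ²/2m) d²/dx², so ⟨T⟩ = −(ħ²/2m) ∫ R*·R'' dx / ∫|R|² dx; with m = 1.
Differentiate x·exp(−λ·x) with the product rule; every integrand then reduces to terms xʲ·e^(−2λx) on [0, ∞), with ∫₀^∞ xʲ·e^(−2λx) dx = j!/(2λ)^(j+1).
State is unnormalized: ∫|R|² dx = 0.045857, and ∫R*·(−ħ²/2m · R'') dx = 0.071023, so ⟨T⟩ = 0.071023 / 0.045857.
⟨T⟩ = 1.5488.

1.549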